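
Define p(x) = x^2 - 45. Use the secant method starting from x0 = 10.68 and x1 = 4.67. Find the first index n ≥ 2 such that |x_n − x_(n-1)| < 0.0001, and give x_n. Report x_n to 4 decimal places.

p(10.68) = 69.062400, p(4.67) = -23.191100
x2 = 4.670000 − (-23.191100)·(-6.010000)/(-92.253500) = 6.180821;  |Δ| = 1.510821
p(6.180821) = -6.797454
x3 = 6.180821 − (-6.797454)·(1.510821)/(16.393646) = 6.807267;  |Δ| = 0.626446
p(6.807267) = 1.338882
x4 = 6.807267 − 1.338882·(0.626446)/(8.136336) = 6.704181;  |Δ| = 0.103085
p(6.704181) = -0.053951
x5 = 6.704181 − (-0.053951)·(-0.103085)/(-1.392833) = 6.708174;  |Δ| = 0.003993
p(6.708174) = -0.000396
x6 = 6.708174 − (-0.000396)·(0.003993)/(0.053555) = 6.708204;  |Δ| = 0.000030
|x6 − x5| = 0.000030 < 0.0001

n = 6, x_n = 6.7082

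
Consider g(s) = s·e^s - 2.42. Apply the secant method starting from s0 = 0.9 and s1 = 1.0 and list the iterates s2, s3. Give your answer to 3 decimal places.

g(0.9) = -0.20636, g(1.0) = 0.29828
s2 = 1.00000 − 0.29828·(1.00000 − 0.90000) / (0.29828 − (-0.20636)) = 1.00000 − (0.02983)/(0.50464) = 0.94089
g(0.94089) = -0.00918
s3 = 0.94089 − (-0.00918)·(0.94089 − 1.00000) / (-0.00918 − 0.29828) = 0.94089 − (0.00054)/(-0.30747) = 0.94266

0.941, 0.943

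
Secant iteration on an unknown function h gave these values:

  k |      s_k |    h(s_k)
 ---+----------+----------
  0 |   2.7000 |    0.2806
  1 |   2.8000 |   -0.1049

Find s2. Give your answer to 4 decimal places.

s2 = 2.8000 − (-0.1049)·(2.8000 − 2.7000) / (-0.1049 − 0.2806)
   = 2.8000 − (-0.010490)/(-0.385500) = 2.772789

2.7728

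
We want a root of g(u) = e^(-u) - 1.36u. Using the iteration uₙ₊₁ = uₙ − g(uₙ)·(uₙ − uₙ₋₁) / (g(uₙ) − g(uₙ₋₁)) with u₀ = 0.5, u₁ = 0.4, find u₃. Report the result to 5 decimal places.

0.46286

g(0.5) = -0.0734693, g(0.4) = 0.1263200
u₂ = 0.4000000 − 0.1263200·(0.4000000 − 0.5000000) / (0.1263200 − (-0.0734693)) = 0.4000000 − (-0.0126320)/(0.1997894) = 0.4632266
g(0.4632266) = -0.0007382
u₃ = 0.4632266 − (-0.0007382)·(0.4632266 − 0.4000000) / (-0.0007382 − 0.1263200) = 0.4632266 − (-0.0000467)/(-0.1270582) = 0.4628593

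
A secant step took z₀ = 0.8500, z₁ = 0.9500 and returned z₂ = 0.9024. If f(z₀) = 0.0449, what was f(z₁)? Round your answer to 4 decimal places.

The secant line through (0.8500, 0.0449) and (0.9500, f(z₁)) crosses zero at z₂ = 0.9024.
So (0.8500, 0.0449), (0.9500, f(z₁)), (0.9024, 0) are collinear:
f(z₁) = 0.0449 · (0.9500 − 0.9024) / (0.8500 − 0.9024) = 0.0449 · (0.047600)/(-0.052400) = -0.040787

-0.0408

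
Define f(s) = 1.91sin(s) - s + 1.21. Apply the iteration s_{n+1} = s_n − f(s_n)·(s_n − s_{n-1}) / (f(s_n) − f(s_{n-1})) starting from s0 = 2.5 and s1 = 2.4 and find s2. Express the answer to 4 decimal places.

2.4405

f(2.5) = -0.146918, f(2.4) = 0.100135
s2 = 2.400000 − 0.100135·(2.400000 − 2.500000) / (0.100135 − (-0.146918)) = 2.400000 − (-0.010013)/(0.247053) = 2.440532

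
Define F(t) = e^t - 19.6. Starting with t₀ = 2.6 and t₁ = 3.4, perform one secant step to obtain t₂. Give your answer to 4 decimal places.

2.8975

F(2.6) = -6.136262, F(3.4) = 10.364100
t₂ = 3.400000 − 10.364100·(3.400000 − 2.600000) / (10.364100 − (-6.136262)) = 3.400000 − (8.291280)/(16.500362) = 2.897509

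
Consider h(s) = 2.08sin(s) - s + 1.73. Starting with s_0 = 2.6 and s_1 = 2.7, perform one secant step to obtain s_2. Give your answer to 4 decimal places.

2.6714

h(2.6) = 0.202243, h(2.7) = -0.081050
s_2 = 2.700000 − (-0.081050)·(2.700000 − 2.600000) / (-0.081050 − 0.202243) = 2.700000 − (-0.008105)/(-0.283293) = 2.671390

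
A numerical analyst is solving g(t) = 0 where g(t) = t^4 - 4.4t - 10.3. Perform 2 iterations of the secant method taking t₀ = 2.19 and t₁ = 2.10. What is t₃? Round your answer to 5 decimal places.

g(2.19) = 3.0665752, g(2.10) = -0.0919000
t₂ = 2.1000000 − (-0.0919000)·(2.1000000 − 2.1900000) / (-0.0919000 − 3.0665752) = 2.1000000 − (0.0082710)/(-3.1584752) = 2.1026187
g(2.1026187) = -0.0062346
t₃ = 2.1026187 − (-0.0062346)·(2.1026187 − 2.1000000) / (-0.0062346 − (-0.0919000)) = 2.1026187 − (-0.0000163)/(0.0856654) = 2.1028093

2.10281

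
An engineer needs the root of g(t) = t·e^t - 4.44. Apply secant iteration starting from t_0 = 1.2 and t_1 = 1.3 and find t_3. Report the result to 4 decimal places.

g(1.2) = -0.455860, g(1.3) = 0.330086
t_2 = 1.300000 − 0.330086·(1.300000 − 1.200000) / (0.330086 − (-0.455860)) = 1.300000 − (0.033009)/(0.785945) = 1.258001
g(1.258001) = -0.013869
t_3 = 1.258001 − (-0.013869)·(1.258001 − 1.300000) / (-0.013869 − 0.330086) = 1.258001 − (0.000582)/(-0.343955) = 1.259695

1.2597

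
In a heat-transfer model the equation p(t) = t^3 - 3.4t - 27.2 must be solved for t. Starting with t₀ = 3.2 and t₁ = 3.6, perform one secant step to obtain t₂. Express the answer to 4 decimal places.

p(3.2) = -5.312000, p(3.6) = 7.216000
t₂ = 3.600000 − 7.216000·(3.600000 − 3.200000) / (7.216000 − (-5.312000)) = 3.600000 − (2.886400)/(12.528000) = 3.369604

3.3696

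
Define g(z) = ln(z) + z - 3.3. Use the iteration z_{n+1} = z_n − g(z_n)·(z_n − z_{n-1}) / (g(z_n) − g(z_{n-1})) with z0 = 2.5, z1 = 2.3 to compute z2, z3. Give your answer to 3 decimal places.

2.418, 2.417

g(2.5) = 0.11629, g(2.3) = -0.16709
z2 = 2.30000 − (-0.16709)·(2.30000 − 2.50000) / (-0.16709 − 0.11629) = 2.30000 − (0.03342)/(-0.28338) = 2.41793
g(2.41793) = 0.00084
z3 = 2.41793 − 0.00084·(2.41793 − 2.30000) / (0.00084 − (-0.16709)) = 2.41793 − (0.00010)/(0.16793) = 2.41734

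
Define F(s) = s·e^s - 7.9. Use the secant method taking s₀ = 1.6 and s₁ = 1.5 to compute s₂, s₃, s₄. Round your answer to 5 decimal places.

1.59793, 1.59808, 1.59807

F(1.6) = 0.0248519, F(1.5) = -1.1774664
s₂ = 1.5000000 − (-1.1774664)·(1.5000000 − 1.6000000) / (-1.1774664 − 0.0248519) = 1.5000000 − (0.1177466)/(-1.2023183) = 1.5979330
F(1.5979330) = -0.0017286
s₃ = 1.5979330 − (-0.0017286)·(1.5979330 − 1.5000000) / (-0.0017286 − (-1.1774664)) = 1.5979330 − (-0.0001693)/(1.1757378) = 1.5980770
F(1.5980770) = 0.0001205
s₄ = 1.5980770 − 0.0001205·(1.5980770 − 1.5979330) / (0.0001205 − (-0.0017286)) = 1.5980770 − (0.0000000)/(0.0018491) = 1.5980676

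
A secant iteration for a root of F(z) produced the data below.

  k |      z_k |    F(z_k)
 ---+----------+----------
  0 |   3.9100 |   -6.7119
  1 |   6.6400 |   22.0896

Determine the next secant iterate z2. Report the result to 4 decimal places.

4.5462

z2 = 6.6400 − 22.0896·(6.6400 − 3.9100) / (22.0896 − (-6.7119))
   = 6.6400 − (60.304608)/(28.801500) = 4.546199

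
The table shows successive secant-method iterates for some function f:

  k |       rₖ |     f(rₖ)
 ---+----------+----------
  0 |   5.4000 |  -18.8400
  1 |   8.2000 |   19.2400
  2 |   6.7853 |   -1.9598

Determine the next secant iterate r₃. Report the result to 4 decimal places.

6.9161

r₃ = 6.7853 − (-1.9598)·(6.7853 − 8.2000) / (-1.9598 − 19.2400)
   = 6.7853 − (2.772529)/(-21.199800) = 6.916081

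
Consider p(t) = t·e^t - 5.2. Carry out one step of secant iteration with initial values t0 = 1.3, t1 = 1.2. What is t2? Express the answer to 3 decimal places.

p(1.3) = -0.42991, p(1.2) = -1.21586
t2 = 1.20000 − (-1.21586)·(1.20000 − 1.30000) / (-1.21586 − (-0.42991)) = 1.20000 − (0.12159)/(-0.78595) = 1.35470

1.355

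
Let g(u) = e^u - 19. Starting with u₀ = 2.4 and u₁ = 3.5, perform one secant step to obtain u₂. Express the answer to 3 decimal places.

g(2.4) = -7.97682, g(3.5) = 14.11545
u₂ = 3.50000 − 14.11545·(3.50000 − 2.40000) / (14.11545 − (-7.97682)) = 3.50000 − (15.52700)/(22.09228) = 2.79718

2.797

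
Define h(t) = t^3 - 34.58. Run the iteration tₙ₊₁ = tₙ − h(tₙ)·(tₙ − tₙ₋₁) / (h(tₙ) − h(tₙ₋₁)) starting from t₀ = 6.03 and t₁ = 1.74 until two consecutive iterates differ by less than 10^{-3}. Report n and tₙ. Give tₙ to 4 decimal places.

h(6.03) = 184.676227, h(1.74) = -29.311976
t₂ = 1.740000 − (-29.311976)·(-4.290000)/(-213.988203) = 2.327642;  |Δ| = 0.587642
h(2.327642) = -21.969034
t₃ = 2.327642 − (-21.969034)·(0.587642)/(7.342942) = 4.085782;  |Δ| = 1.758140
h(4.085782) = 33.626447
t₄ = 4.085782 − 33.626447·(1.758140)/(55.595481) = 3.022386;  |Δ| = 1.063396
h(3.022386) = -6.971062
t₅ = 3.022386 − (-6.971062)·(-1.063396)/(-40.597509) = 3.204983;  |Δ| = 0.182597
h(3.204983) = -1.658679
t₆ = 3.204983 − (-1.658679)·(0.182597)/(5.312383) = 3.261995;  |Δ| = 0.057012
h(3.261995) = 0.129631
t₇ = 3.261995 − 0.129631·(0.057012)/(1.788310) = 3.257863;  |Δ| = 0.004133
h(3.257863) = -0.002125
t₈ = 3.257863 − (-0.002125)·(-0.004133)/(-0.131756) = 3.257929;  |Δ| = 0.000067
|t₈ − t₇| = 0.000067 < 10^{-3}

n = 8, tₙ = 3.2579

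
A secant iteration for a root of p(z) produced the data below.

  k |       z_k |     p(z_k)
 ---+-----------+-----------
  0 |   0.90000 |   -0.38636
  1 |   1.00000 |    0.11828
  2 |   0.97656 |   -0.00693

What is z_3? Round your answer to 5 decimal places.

0.97786

z_3 = 0.97656 − (-0.00693)·(0.97656 − 1.00000) / (-0.00693 − 0.11828)
   = 0.97656 − (0.0001624)/(-0.1252100) = 0.9778573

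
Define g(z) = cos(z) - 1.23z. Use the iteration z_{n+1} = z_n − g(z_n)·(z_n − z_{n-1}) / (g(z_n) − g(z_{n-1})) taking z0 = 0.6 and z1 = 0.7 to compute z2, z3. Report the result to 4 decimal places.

g(0.6) = 0.087336, g(0.7) = -0.096158
z2 = 0.700000 − (-0.096158)·(0.700000 − 0.600000) / (-0.096158 − 0.087336) = 0.700000 − (-0.009616)/(-0.183493) = 0.647596
g(0.647596) = 0.000993
z3 = 0.647596 − 0.000993·(0.647596 − 0.700000) / (0.000993 − (-0.096158)) = 0.647596 − (-0.000052)/(0.097151) = 0.648132

0.6476, 0.6481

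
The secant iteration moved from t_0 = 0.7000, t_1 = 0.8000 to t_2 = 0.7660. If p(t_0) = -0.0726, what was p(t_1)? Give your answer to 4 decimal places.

The secant line through (0.7000, -0.0726) and (0.8000, p(t_1)) crosses zero at t_2 = 0.7660.
So (0.7000, -0.0726), (0.8000, p(t_1)), (0.7660, 0) are collinear:
p(t_1) = -0.0726 · (0.8000 − 0.7660) / (0.7000 − 0.7660) = -0.0726 · (0.034000)/(-0.066000) = 0.037400

0.0374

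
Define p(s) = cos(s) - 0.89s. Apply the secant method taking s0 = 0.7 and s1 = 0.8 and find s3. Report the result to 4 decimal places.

0.7905

p(0.7) = 0.141842, p(0.8) = -0.015293
s2 = 0.800000 − (-0.015293)·(0.800000 − 0.700000) / (-0.015293 − 0.141842) = 0.800000 − (-0.001529)/(-0.157135) = 0.790267
p(0.790267) = 0.000317
s3 = 0.790267 − 0.000317·(0.790267 − 0.800000) / (0.000317 − (-0.015293)) = 0.790267 − (-0.000003)/(0.015611) = 0.790465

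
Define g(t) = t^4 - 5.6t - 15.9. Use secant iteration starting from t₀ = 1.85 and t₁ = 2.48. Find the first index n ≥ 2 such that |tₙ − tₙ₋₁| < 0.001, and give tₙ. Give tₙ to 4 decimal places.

n = 5, tₙ = 2.3182

g(1.85) = -14.546494, g(2.48) = 8.039420
t₂ = 2.480000 − 8.039420·(0.630000)/(22.585914) = 2.255753;  |Δ| = 0.224247
g(2.255753) = -2.640203
t₃ = 2.255753 − (-2.640203)·(-0.224247)/(-10.679623) = 2.311191;  |Δ| = 0.055438
g(2.311191) = -0.309952
t₄ = 2.311191 − (-0.309952)·(0.055438)/(2.330250) = 2.318565;  |Δ| = 0.007374
g(2.318565) = 0.014640
t₅ = 2.318565 − 0.014640·(0.007374)/(0.324592) = 2.318232;  |Δ| = 0.000333
|t₅ − t₄| = 0.000333 < 0.001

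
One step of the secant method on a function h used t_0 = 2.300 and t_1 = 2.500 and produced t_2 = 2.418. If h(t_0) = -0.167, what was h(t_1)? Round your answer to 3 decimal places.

0.116

The secant line through (2.300, -0.167) and (2.500, h(t_1)) crosses zero at t_2 = 2.418.
So (2.300, -0.167), (2.500, h(t_1)), (2.418, 0) are collinear:
h(t_1) = -0.167 · (2.500 − 2.418) / (2.300 − 2.418) = -0.167 · (0.08200)/(-0.11800) = 0.11605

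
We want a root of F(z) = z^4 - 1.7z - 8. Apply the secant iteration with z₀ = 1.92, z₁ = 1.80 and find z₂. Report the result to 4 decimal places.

1.8234

F(1.92) = 2.325545, F(1.80) = -0.562400
z₂ = 1.800000 − (-0.562400)·(1.800000 − 1.920000) / (-0.562400 − 2.325545) = 1.800000 − (0.067488)/(-2.887945) = 1.823369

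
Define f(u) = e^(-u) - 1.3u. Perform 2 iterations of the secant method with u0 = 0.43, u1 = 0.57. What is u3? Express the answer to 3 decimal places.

0.477

f(0.43) = 0.09151, f(0.57) = -0.17547
u2 = 0.57000 − (-0.17547)·(0.57000 − 0.43000) / (-0.17547 − 0.09151) = 0.57000 − (-0.02457)/(-0.26698) = 0.47799
f(0.47799) = -0.00135
u3 = 0.47799 − (-0.00135)·(0.47799 − 0.57000) / (-0.00135 − (-0.17547)) = 0.47799 − (0.00012)/(0.17413) = 0.47727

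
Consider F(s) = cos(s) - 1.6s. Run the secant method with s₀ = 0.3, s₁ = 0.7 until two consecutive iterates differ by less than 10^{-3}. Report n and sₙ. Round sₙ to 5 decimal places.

F(0.3) = 0.4753365, F(0.7) = -0.3551578
s₂ = 0.7000000 − (-0.3551578)·(0.4000000)/(-0.8304943) = 0.5289415;  |Δ| = 0.1710585
F(0.5289415) = 0.0170353
s₃ = 0.5289415 − 0.0170353·(-0.1710585)/(0.3721931) = 0.5367709;  |Δ| = 0.0078294
F(0.5367709) = 0.0005311
s₄ = 0.5367709 − 0.0005311·(0.0078294)/(-0.0165043) = 0.5370228;  |Δ| = 0.0002519
|s₄ − s₃| = 0.0002519 < 10^{-3}

n = 4, sₙ = 0.53702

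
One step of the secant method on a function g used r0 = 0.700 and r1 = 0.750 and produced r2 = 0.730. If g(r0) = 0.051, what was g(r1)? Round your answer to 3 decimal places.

The secant line through (0.700, 0.051) and (0.750, g(r1)) crosses zero at r2 = 0.730.
So (0.700, 0.051), (0.750, g(r1)), (0.730, 0) are collinear:
g(r1) = 0.051 · (0.750 − 0.730) / (0.700 − 0.730) = 0.051 · (0.02000)/(-0.03000) = -0.03400

-0.034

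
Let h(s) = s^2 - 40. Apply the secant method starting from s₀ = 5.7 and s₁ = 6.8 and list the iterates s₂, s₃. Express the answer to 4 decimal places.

6.3008, 6.3237

h(5.7) = -7.510000, h(6.8) = 6.240000
s₂ = 6.800000 − 6.240000·(6.800000 − 5.700000) / (6.240000 − (-7.510000)) = 6.800000 − (6.864000)/(13.750000) = 6.300800
h(6.300800) = -0.299919
s₃ = 6.300800 − (-0.299919)·(6.300800 − 6.800000) / (-0.299919 − 6.240000) = 6.300800 − (0.149720)/(-6.539919) = 6.323693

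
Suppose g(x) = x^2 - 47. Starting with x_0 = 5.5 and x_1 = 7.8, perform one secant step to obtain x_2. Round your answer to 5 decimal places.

6.75940

g(5.5) = -16.7500000, g(7.8) = 13.8400000
x_2 = 7.8000000 − 13.8400000·(7.8000000 − 5.5000000) / (13.8400000 − (-16.7500000)) = 7.8000000 − (31.8320000)/(30.5900000) = 6.7593985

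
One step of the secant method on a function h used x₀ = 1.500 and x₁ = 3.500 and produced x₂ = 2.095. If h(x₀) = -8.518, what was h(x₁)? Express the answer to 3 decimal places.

The secant line through (1.500, -8.518) and (3.500, h(x₁)) crosses zero at x₂ = 2.095.
So (1.500, -8.518), (3.500, h(x₁)), (2.095, 0) are collinear:
h(x₁) = -8.518 · (3.500 − 2.095) / (1.500 − 2.095) = -8.518 · (1.40500)/(-0.59500) = 20.11393

20.114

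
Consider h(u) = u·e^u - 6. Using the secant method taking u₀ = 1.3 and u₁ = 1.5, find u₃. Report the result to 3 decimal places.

1.432

h(1.3) = -1.22991, h(1.5) = 0.72253
u₂ = 1.50000 − 0.72253·(1.50000 − 1.30000) / (0.72253 − (-1.22991)) = 1.50000 − (0.14451)/(1.95245) = 1.42599
h(1.42599) = -0.06509
u₃ = 1.42599 − (-0.06509)·(1.42599 − 1.50000) / (-0.06509 − 0.72253) = 1.42599 − (0.00482)/(-0.78763) = 1.43210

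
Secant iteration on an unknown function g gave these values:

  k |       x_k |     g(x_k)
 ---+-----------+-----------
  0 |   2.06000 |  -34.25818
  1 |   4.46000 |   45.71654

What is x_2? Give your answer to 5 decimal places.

x_2 = 4.46000 − 45.71654·(4.46000 − 2.06000) / (45.71654 − (-34.25818))
   = 4.46000 − (109.7196960)/(79.9747200) = 3.0880703

3.08807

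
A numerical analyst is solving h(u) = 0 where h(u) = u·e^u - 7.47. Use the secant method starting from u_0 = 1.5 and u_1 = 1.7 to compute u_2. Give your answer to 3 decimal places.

h(1.5) = -0.74747, h(1.7) = 1.83571
u_2 = 1.70000 − 1.83571·(1.70000 − 1.50000) / (1.83571 − (-0.74747)) = 1.70000 − (0.36714)/(2.58318) = 1.55787

1.558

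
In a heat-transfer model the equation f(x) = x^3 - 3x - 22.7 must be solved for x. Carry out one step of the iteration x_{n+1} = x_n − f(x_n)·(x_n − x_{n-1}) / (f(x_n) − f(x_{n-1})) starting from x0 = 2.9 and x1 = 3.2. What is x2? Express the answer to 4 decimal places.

3.1812

f(2.9) = -7.011000, f(3.2) = 0.468000
x2 = 3.200000 − 0.468000·(3.200000 − 2.900000) / (0.468000 − (-7.011000)) = 3.200000 − (0.140400)/(7.479000) = 3.181227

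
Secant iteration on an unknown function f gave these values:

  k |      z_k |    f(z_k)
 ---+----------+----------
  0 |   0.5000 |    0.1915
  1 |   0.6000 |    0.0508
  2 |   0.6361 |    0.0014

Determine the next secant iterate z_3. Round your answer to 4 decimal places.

z_3 = 0.6361 − 0.0014·(0.6361 − 0.6000) / (0.0014 − 0.0508)
   = 0.6361 − (0.000051)/(-0.049400) = 0.637123

0.6371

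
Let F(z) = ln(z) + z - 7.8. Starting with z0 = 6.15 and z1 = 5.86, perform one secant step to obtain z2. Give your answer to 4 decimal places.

F(6.15) = 0.166452, F(5.86) = -0.171850
z2 = 5.860000 − (-0.171850)·(5.860000 − 6.150000) / (-0.171850 − 0.166452) = 5.860000 − (0.049837)/(-0.338302) = 6.007314

6.0073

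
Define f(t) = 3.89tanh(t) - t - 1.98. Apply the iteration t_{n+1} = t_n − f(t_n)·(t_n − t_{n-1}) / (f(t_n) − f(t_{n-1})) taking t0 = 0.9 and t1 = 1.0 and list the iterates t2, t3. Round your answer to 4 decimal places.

1.0228, 1.0287

f(0.9) = -0.093601, f(1.0) = -0.017399
t2 = 1.000000 − (-0.017399)·(1.000000 − 0.900000) / (-0.017399 − (-0.093601)) = 1.000000 − (-0.001740)/(0.076203) = 1.022832
f(1.022832) = -0.003574
t3 = 1.022832 − (-0.003574)·(1.022832 − 1.000000) / (-0.003574 − (-0.017399)) = 1.022832 − (-0.000082)/(0.013825) = 1.028734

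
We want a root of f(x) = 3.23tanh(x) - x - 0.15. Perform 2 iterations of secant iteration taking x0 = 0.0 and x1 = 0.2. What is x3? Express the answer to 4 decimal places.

f(0.0) = -0.150000, f(0.2) = 0.287522
x2 = 0.200000 − 0.287522·(0.200000 − 0.000000) / (0.287522 − (-0.150000)) = 0.200000 − (0.057504)/(0.437522) = 0.068568
f(0.068568) = 0.002560
x3 = 0.068568 − 0.002560·(0.068568 − 0.200000) / (0.002560 − 0.287522) = 0.068568 − (-0.000336)/(-0.284962) = 0.067387

0.0674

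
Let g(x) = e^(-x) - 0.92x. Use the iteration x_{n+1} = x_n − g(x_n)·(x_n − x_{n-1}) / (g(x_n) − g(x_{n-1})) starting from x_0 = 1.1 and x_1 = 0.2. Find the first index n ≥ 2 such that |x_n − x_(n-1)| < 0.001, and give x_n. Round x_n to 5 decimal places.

n = 5, x_n = 0.59783

g(1.1) = -0.6791289, g(0.2) = 0.6347308
x_2 = 0.2000000 − 0.6347308·(-0.9000000)/(1.3138597) = 0.6347935;  |Δ| = 0.4347935
g(0.6347935) = -0.0539651
x_3 = 0.6347935 − (-0.0539651)·(0.4347935)/(-0.6886959) = 0.6007238;  |Δ| = 0.0340697
g(0.6007238) = -0.0042513
x_4 = 0.6007238 − (-0.0042513)·(-0.0340697)/(0.0497138) = 0.5978103;  |Δ| = 0.0029135
g(0.5978103) = 0.0000292
x_5 = 0.5978103 − 0.0000292·(-0.0029135)/(0.0042806) = 0.5978302;  |Δ| = 0.0000199
|x_5 − x_4| = 0.0000199 < 0.001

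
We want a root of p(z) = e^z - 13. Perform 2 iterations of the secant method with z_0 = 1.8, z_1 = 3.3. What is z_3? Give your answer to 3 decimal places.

p(1.8) = -6.95035, p(3.3) = 14.11264
z_2 = 3.30000 − 14.11264·(3.30000 − 1.80000) / (14.11264 − (-6.95035)) = 3.30000 − (21.16896)/(21.06299) = 2.29497
p(2.29497) = -3.07587
z_3 = 2.29497 − (-3.07587)·(2.29497 − 3.30000) / (-3.07587 − 14.11264) = 2.29497 − (3.09135)/(-17.18851) = 2.47482

2.475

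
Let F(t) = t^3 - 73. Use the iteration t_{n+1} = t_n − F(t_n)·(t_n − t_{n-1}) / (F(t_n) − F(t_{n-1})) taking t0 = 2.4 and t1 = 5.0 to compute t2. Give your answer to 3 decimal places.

3.784

F(2.4) = -59.17600, F(5.0) = 52.00000
t2 = 5.00000 − 52.00000·(5.00000 − 2.40000) / (52.00000 − (-59.17600)) = 5.00000 − (135.20000)/(111.17600) = 3.78391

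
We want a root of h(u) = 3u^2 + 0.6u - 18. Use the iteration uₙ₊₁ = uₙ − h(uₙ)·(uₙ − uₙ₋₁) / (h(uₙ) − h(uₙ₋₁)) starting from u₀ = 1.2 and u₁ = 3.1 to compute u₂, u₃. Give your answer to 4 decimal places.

h(1.2) = -12.960000, h(3.1) = 12.690000
u₂ = 3.100000 − 12.690000·(3.100000 − 1.200000) / (12.690000 − (-12.960000)) = 3.100000 − (24.111000)/(25.650000) = 2.160000
h(2.160000) = -2.707200
u₃ = 2.160000 − (-2.707200)·(2.160000 − 3.100000) / (-2.707200 − 12.690000) = 2.160000 − (2.544768)/(-15.397200) = 2.325275

2.1600, 2.3253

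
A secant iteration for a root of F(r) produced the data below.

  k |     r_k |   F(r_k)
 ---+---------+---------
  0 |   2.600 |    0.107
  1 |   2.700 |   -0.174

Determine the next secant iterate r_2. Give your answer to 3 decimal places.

r_2 = 2.700 − (-0.174)·(2.700 − 2.600) / (-0.174 − 0.107)
   = 2.700 − (-0.01740)/(-0.28100) = 2.63808

2.638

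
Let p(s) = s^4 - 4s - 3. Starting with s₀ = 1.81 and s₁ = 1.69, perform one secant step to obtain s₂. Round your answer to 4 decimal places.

p(1.81) = 0.492831, p(1.69) = -1.602693
s₂ = 1.690000 − (-1.602693)·(1.690000 − 1.810000) / (-1.602693 − 0.492831) = 1.690000 − (0.192323)/(-2.095524) = 1.781778

1.7818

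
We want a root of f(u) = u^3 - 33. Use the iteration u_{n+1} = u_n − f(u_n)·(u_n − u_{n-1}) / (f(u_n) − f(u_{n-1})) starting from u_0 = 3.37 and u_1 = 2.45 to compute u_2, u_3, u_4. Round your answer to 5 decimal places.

f(3.37) = 5.2727530, f(2.45) = -18.2938750
u_2 = 2.4500000 − (-18.2938750)·(2.4500000 − 3.3700000) / (-18.2938750 − 5.2727530) = 2.4500000 − (16.8303650)/(-23.5666280) = 3.1641609
f(3.1641609) = -1.3206916
u_3 = 3.1641609 − (-1.3206916)·(3.1641609 − 2.4500000) / (-1.3206916 − (-18.2938750)) = 3.1641609 − (-0.9431864)/(16.9731834) = 3.2197301
f(3.2197301) = 0.3778546
u_4 = 3.2197301 − 0.3778546·(3.2197301 − 3.1641609) / (0.3778546 − (-1.3206916)) = 3.2197301 − (0.0209971)/(1.6985462) = 3.2073683

3.16416, 3.21973, 3.20737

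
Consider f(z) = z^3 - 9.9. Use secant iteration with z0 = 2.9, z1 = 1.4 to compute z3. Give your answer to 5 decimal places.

f(2.9) = 14.4890000, f(1.4) = -7.1560000
z2 = 1.4000000 − (-7.1560000)·(1.4000000 − 2.9000000) / (-7.1560000 − 14.4890000) = 1.4000000 − (10.7340000)/(-21.6450000) = 1.8959113
f(1.8959113) = -3.0851854
z3 = 1.8959113 − (-3.0851854)·(1.8959113 − 1.4000000) / (-3.0851854 − (-7.1560000)) = 1.8959113 − (-1.5299783)/(4.0708146) = 2.2717521

2.27175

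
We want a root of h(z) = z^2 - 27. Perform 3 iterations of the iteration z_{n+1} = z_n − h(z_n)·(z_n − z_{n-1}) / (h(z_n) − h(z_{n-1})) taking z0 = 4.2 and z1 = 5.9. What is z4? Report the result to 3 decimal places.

5.196

h(4.2) = -9.36000, h(5.9) = 7.81000
z2 = 5.90000 − 7.81000·(5.90000 − 4.20000) / (7.81000 − (-9.36000)) = 5.90000 − (13.27700)/(17.17000) = 5.12673
h(5.12673) = -0.71661
z3 = 5.12673 − (-0.71661)·(5.12673 − 5.90000) / (-0.71661 − 7.81000) = 5.12673 − (0.55413)/(-8.52661) = 5.19172
h(5.19172) = -0.04603
z4 = 5.19172 − (-0.04603)·(5.19172 − 5.12673) / (-0.04603 − (-0.71661)) = 5.19172 − (-0.00299)/(0.67058) = 5.19618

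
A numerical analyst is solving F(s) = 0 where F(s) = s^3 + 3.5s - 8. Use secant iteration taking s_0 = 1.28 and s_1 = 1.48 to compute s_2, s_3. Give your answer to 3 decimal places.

F(1.28) = -1.42285, F(1.48) = 0.42179
s_2 = 1.48000 − 0.42179·(1.48000 − 1.28000) / (0.42179 − (-1.42285)) = 1.48000 − (0.08436)/(1.84464) = 1.43427
F(1.43427) = -0.02959
s_3 = 1.43427 − (-0.02959)·(1.43427 − 1.48000) / (-0.02959 − 0.42179) = 1.43427 − (0.00135)/(-0.45138) = 1.43727

1.434, 1.437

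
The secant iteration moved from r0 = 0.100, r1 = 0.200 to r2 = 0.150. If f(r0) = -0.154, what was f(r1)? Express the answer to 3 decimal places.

The secant line through (0.100, -0.154) and (0.200, f(r1)) crosses zero at r2 = 0.150.
So (0.100, -0.154), (0.200, f(r1)), (0.150, 0) are collinear:
f(r1) = -0.154 · (0.200 − 0.150) / (0.100 − 0.150) = -0.154 · (0.05000)/(-0.05000) = 0.15400

0.154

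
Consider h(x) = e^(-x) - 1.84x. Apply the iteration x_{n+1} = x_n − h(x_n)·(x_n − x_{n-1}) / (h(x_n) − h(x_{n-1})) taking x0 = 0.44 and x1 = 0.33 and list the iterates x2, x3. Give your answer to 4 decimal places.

0.3743, 0.3739

h(0.44) = -0.165564, h(0.33) = 0.111724
x2 = 0.330000 − 0.111724·(0.330000 − 0.440000) / (0.111724 − (-0.165564)) = 0.330000 − (-0.012290)/(0.277287) = 0.374321
h(0.374321) = -0.000994
x3 = 0.374321 − (-0.000994)·(0.374321 − 0.330000) / (-0.000994 − 0.111724) = 0.374321 − (-0.000044)/(-0.112718) = 0.373930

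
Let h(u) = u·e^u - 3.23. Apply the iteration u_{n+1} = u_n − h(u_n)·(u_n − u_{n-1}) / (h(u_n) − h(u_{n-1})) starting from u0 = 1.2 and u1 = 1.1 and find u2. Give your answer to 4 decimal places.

h(1.2) = 0.754140, h(1.1) = 0.074583
u2 = 1.100000 − 0.074583·(1.100000 − 1.200000) / (0.074583 − 0.754140) = 1.100000 − (-0.007458)/(-0.679558) = 1.089025

1.0890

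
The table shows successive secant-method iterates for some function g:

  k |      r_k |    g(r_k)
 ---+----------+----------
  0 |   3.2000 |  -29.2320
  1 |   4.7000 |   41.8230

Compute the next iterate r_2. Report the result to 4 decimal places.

3.8171

r_2 = 4.7000 − 41.8230·(4.7000 − 3.2000) / (41.8230 − (-29.2320))
   = 4.7000 − (62.734500)/(71.055000) = 3.817099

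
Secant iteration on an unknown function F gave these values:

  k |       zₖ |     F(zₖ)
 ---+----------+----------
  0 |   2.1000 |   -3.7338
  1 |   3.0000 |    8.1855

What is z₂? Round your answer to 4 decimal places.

z₂ = 3.0000 − 8.1855·(3.0000 − 2.1000) / (8.1855 − (-3.7338))
   = 3.0000 − (7.366950)/(11.919300) = 2.381931

2.3819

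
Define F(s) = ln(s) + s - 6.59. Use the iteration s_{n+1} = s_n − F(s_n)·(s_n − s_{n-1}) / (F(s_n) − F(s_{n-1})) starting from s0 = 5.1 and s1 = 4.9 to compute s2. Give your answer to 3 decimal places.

F(5.1) = 0.13924, F(4.9) = -0.10076
s2 = 4.90000 − (-0.10076)·(4.90000 − 5.10000) / (-0.10076 − 0.13924) = 4.90000 − (0.02015)/(-0.24001) = 4.98397

4.984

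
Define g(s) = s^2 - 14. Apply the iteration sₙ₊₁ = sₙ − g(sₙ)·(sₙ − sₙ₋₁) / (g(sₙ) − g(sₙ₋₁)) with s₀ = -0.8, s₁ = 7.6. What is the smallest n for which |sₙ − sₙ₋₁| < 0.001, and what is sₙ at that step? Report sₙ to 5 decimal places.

n = 8, sₙ = 3.74166

g(-0.8) = -13.3600000, g(7.6) = 43.7600000
s₂ = 7.6000000 − 43.7600000·(8.4000000)/(57.1200000) = 1.1647059;  |Δ| = 6.4352941
g(1.1647059) = -12.6434602
s₃ = 1.1647059 − (-12.6434602)·(-6.4352941)/(-56.4034602) = 2.6072483;  |Δ| = 1.4425424
g(2.6072483) = -7.2022562
s₄ = 2.6072483 − (-7.2022562)·(1.4425424)/(5.4412040) = 4.5166713;  |Δ| = 1.9094230
g(4.5166713) = 6.4003200
s₅ = 4.5166713 − 6.4003200·(1.9094230)/(13.6025762) = 3.6182446;  |Δ| = 0.8984268
g(3.6182446) = -0.9083061
s₆ = 3.6182446 − (-0.9083061)·(-0.8984268)/(-7.3086261) = 3.7298998;  |Δ| = 0.1116553
g(3.7298998) = -0.0878472
s₇ = 3.7298998 − (-0.0878472)·(0.1116553)/(0.8204589) = 3.7418549;  |Δ| = 0.0119550
g(3.7418549) = 0.0014778
s₈ = 3.7418549 − 0.0014778·(0.0119550)/(0.0893249) = 3.7416571;  |Δ| = 0.0001978
|s₈ − s₇| = 0.0001978 < 0.001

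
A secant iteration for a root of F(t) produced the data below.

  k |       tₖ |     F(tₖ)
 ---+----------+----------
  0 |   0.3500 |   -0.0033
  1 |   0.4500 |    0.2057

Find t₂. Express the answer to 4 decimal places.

t₂ = 0.4500 − 0.2057·(0.4500 − 0.3500) / (0.2057 − (-0.0033))
   = 0.4500 − (0.020570)/(0.209000) = 0.351579

0.3516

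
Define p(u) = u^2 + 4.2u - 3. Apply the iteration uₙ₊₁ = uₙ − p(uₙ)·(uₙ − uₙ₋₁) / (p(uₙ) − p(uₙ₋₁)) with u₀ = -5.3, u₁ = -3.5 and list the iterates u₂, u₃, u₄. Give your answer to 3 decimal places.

-4.685, -4.868, -4.821

p(-5.3) = 2.83000, p(-3.5) = -5.45000
u₂ = -3.50000 − (-5.45000)·(-3.50000 − (-5.30000)) / (-5.45000 − 2.83000) = -3.50000 − (-9.81000)/(-8.28000) = -4.68478
p(-4.68478) = -0.72890
u₃ = -4.68478 − (-0.72890)·(-4.68478 − (-3.50000)) / (-0.72890 − (-5.45000)) = -4.68478 − (0.86359)/(4.72110) = -4.86770
p(-4.86770) = 0.25018
u₄ = -4.86770 − 0.25018·(-4.86770 − (-4.68478)) / (0.25018 − (-0.72890)) = -4.86770 − (-0.04576)/(0.97908) = -4.82096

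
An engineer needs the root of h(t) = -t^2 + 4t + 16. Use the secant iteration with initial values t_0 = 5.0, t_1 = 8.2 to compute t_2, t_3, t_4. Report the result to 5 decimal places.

h(5.0) = 11.0000000, h(8.2) = -18.4400000
t_2 = 8.2000000 − (-18.4400000)·(8.2000000 − 5.0000000) / (-18.4400000 − 11.0000000) = 8.2000000 − (-59.0080000)/(-29.4400000) = 6.1956522
h(6.1956522) = 2.3965028
t_3 = 6.1956522 − 2.3965028·(6.1956522 − 8.2000000) / (2.3965028 − (-18.4400000)) = 6.1956522 − (-4.8034252)/(20.8365028) = 6.4261815
h(6.4261815) = 0.4089172
t_4 = 6.4261815 − 0.4089172·(6.4261815 − 6.1956522) / (0.4089172 − 2.3965028) = 6.4261815 − (0.0942674)/(-1.9875856) = 6.4736096

6.19565, 6.42618, 6.47361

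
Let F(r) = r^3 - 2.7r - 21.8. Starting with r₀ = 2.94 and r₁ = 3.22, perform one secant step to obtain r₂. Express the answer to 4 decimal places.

3.1078

F(2.94) = -4.325816, F(3.22) = 2.892248
r₂ = 3.220000 − 2.892248·(3.220000 − 2.940000) / (2.892248 − (-4.325816)) = 3.220000 − (0.809829)/(7.218064) = 3.107805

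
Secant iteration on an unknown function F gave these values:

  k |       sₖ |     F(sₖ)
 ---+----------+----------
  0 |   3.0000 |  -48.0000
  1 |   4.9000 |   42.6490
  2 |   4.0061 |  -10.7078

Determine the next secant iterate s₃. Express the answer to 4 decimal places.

s₃ = 4.0061 − (-10.7078)·(4.0061 − 4.9000) / (-10.7078 − 42.6490)
   = 4.0061 − (9.571702)/(-53.356800) = 4.185490

4.1855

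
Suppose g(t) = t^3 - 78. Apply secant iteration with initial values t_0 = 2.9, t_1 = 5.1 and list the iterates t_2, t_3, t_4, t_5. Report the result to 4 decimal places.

g(2.9) = -53.611000, g(5.1) = 54.651000
t_2 = 5.100000 − 54.651000·(5.100000 − 2.900000) / (54.651000 − (-53.611000)) = 5.100000 − (120.232200)/(108.262000) = 3.989433
g(3.989433) = -14.505875
t_3 = 3.989433 − (-14.505875)·(3.989433 − 5.100000) / (-14.505875 − 54.651000) = 3.989433 − (16.109746)/(-69.156875) = 4.222378
g(4.222378) = -2.721435
t_4 = 4.222378 − (-2.721435)·(4.222378 − 3.989433) / (-2.721435 − (-14.505875)) = 4.222378 − (-0.633945)/(11.784440) = 4.276173
g(4.276173) = 0.192630
t_5 = 4.276173 − 0.192630·(4.276173 − 4.222378) / (0.192630 − (-2.721435)) = 4.276173 − (0.010363)/(2.914065) = 4.272617

3.9894, 4.2224, 4.2762, 4.2726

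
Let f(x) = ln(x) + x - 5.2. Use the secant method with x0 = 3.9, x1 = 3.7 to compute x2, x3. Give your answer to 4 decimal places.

f(3.9) = 0.060977, f(3.7) = -0.191667
x2 = 3.700000 − (-0.191667)·(3.700000 − 3.900000) / (-0.191667 − 0.060977) = 3.700000 − (0.038333)/(-0.252644) = 3.851729
f(3.851729) = 0.000251
x3 = 3.851729 − 0.000251·(3.851729 − 3.700000) / (0.000251 − (-0.191667)) = 3.851729 − (0.000038)/(0.191919) = 3.851530

3.8517, 3.8515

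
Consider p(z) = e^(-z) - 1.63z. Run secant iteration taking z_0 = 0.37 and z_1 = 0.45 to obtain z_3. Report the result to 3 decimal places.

p(0.37) = 0.08763, p(0.45) = -0.09587
z_2 = 0.45000 − (-0.09587)·(0.45000 − 0.37000) / (-0.09587 − 0.08763) = 0.45000 − (-0.00767)/(-0.18351) = 0.40820
p(0.40820) = -0.00053
z_3 = 0.40820 − (-0.00053)·(0.40820 − 0.45000) / (-0.00053 − (-0.09587)) = 0.40820 − (0.00002)/(0.09534) = 0.40797

0.408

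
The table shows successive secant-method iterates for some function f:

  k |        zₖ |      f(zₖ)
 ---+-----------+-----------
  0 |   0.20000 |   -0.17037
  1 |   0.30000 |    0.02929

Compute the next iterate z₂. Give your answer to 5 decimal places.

z₂ = 0.30000 − 0.02929·(0.30000 − 0.20000) / (0.02929 − (-0.17037))
   = 0.30000 − (0.0029290)/(0.1996600) = 0.2853301

0.28533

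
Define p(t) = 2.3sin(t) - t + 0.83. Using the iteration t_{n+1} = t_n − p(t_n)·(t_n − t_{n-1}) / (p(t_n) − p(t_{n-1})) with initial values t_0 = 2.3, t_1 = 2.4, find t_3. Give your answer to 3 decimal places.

p(2.3) = 0.24512, p(2.4) = -0.01643
t_2 = 2.40000 − (-0.01643)·(2.40000 − 2.30000) / (-0.01643 − 0.24512) = 2.40000 − (-0.00164)/(-0.26156) = 2.39372
p(2.39372) = 0.00047
t_3 = 2.39372 − 0.00047·(2.39372 − 2.40000) / (0.00047 − (-0.01643)) = 2.39372 − (0.00000)/(0.01691) = 2.39389

2.394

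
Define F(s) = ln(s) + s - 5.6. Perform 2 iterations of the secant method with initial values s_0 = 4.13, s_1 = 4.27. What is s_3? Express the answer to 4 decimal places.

4.1717

F(4.13) = -0.051723, F(4.27) = 0.121614
s_2 = 4.270000 − 0.121614·(4.270000 − 4.130000) / (0.121614 − (-0.051723)) = 4.270000 − (0.017026)/(0.173336) = 4.171775
F(4.171775) = 0.000117
s_3 = 4.171775 − 0.000117·(4.171775 − 4.270000) / (0.000117 − 0.121614) = 4.171775 − (-0.000011)/(-0.121497) = 4.171681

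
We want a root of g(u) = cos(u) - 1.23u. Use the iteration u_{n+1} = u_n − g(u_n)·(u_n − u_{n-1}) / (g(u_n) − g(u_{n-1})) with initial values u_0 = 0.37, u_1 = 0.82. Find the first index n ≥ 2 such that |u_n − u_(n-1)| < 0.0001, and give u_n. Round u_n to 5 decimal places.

g(0.37) = 0.4772273, g(0.82) = -0.3263788
u_2 = 0.8200000 − (-0.3263788)·(0.4500000)/(-0.8036061) = 0.6372358;  |Δ| = 0.1827642
g(0.6372358) = 0.0199435
u_3 = 0.6372358 − 0.0199435·(-0.1827642)/(0.3463223) = 0.6477605;  |Δ| = 0.0105247
g(0.6477605) = 0.0006917
u_4 = 0.6477605 − 0.0006917·(0.0105247)/(-0.0192518) = 0.6481386;  |Δ| = 0.0003781
g(0.6481386) = -0.0000016
u_5 = 0.6481386 − (-0.0000016)·(0.0003781)/(-0.0006933) = 0.6481377;  |Δ| = 0.0000009
|u_5 − u_4| = 0.0000009 < 0.0001

n = 5, u_n = 0.64814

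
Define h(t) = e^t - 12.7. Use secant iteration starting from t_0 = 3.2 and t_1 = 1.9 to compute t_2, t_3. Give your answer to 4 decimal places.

h(3.2) = 11.832530, h(1.9) = -6.014106
t_2 = 1.900000 − (-6.014106)·(1.900000 − 3.200000) / (-6.014106 − 11.832530) = 1.900000 − (7.818337)/(-17.846636) = 2.338085
h(2.338085) = -2.338628
t_3 = 2.338085 − (-2.338628)·(2.338085 − 1.900000) / (-2.338628 − (-6.014106)) = 2.338085 − (-1.024517)/(3.675477) = 2.616829

2.3381, 2.6168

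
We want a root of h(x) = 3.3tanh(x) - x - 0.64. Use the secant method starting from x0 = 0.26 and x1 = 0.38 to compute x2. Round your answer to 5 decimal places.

0.29070

h(0.26) = -0.0608247, h(0.38) = 0.1769346
x2 = 0.3800000 − 0.1769346·(0.3800000 − 0.2600000) / (0.1769346 − (-0.0608247)) = 0.3800000 − (0.0212322)/(0.2377594) = 0.2906990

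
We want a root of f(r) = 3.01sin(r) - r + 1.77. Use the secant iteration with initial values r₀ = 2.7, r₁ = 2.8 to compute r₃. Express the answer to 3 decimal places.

f(2.7) = 0.35641, f(2.8) = -0.02169
r₂ = 2.80000 − (-0.02169)·(2.80000 − 2.70000) / (-0.02169 − 0.35641) = 2.80000 − (-0.00217)/(-0.37810) = 2.79426
f(2.79426) = 0.00030
r₃ = 2.79426 − 0.00030·(2.79426 − 2.80000) / (0.00030 − (-0.02169)) = 2.79426 − (0.00000)/(0.02199) = 2.79434

2.794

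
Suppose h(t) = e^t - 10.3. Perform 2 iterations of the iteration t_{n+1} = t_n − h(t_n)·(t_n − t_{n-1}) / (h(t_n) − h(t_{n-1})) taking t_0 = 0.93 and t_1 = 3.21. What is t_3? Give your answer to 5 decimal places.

h(0.93) = -7.7654908, h(3.21) = 14.4790862
t_2 = 3.2100000 − 14.4790862·(3.2100000 − 0.9300000) / (14.4790862 − (-7.7654908)) = 3.2100000 − (33.0123166)/(22.2445770) = 1.7259387
h(1.7259387) = -4.6822082
t_3 = 1.7259387 − (-4.6822082)·(1.7259387 − 3.2100000) / (-4.6822082 − 14.4790862) = 1.7259387 − (6.9486841)/(-19.1612944) = 2.0885804

2.08858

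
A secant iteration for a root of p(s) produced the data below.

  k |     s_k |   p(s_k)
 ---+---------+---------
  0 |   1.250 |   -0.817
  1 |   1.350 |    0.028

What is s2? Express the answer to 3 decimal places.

s2 = 1.350 − 0.028·(1.350 − 1.250) / (0.028 − (-0.817))
   = 1.350 − (0.00280)/(0.84500) = 1.34669

1.347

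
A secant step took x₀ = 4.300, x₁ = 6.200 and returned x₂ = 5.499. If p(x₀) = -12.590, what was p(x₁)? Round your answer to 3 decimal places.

7.361

The secant line through (4.300, -12.590) and (6.200, p(x₁)) crosses zero at x₂ = 5.499.
So (4.300, -12.590), (6.200, p(x₁)), (5.499, 0) are collinear:
p(x₁) = -12.590 · (6.200 − 5.499) / (4.300 − 5.499) = -12.590 · (0.70100)/(-1.19900) = 7.36079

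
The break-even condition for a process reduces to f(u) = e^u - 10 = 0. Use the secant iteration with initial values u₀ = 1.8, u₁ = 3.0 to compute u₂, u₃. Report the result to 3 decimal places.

2.138, 2.251

f(1.8) = -3.95035, f(3.0) = 10.08554
u₂ = 3.00000 − 10.08554·(3.00000 − 1.80000) / (10.08554 − (-3.95035)) = 3.00000 − (12.10264)/(14.03589) = 2.13774
f(2.13774) = -1.51978
u₃ = 2.13774 − (-1.51978)·(2.13774 − 3.00000) / (-1.51978 − 10.08554) = 2.13774 − (1.31046)/(-11.60532) = 2.25065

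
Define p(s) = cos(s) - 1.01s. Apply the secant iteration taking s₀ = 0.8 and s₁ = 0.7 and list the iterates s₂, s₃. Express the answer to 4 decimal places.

0.7342, 0.7347

p(0.8) = -0.111293, p(0.7) = 0.057842
s₂ = 0.700000 − 0.057842·(0.700000 − 0.800000) / (0.057842 − (-0.111293)) = 0.700000 − (-0.005784)/(0.169135) = 0.734199
p(0.734199) = 0.000827
s₃ = 0.734199 − 0.000827·(0.734199 − 0.700000) / (0.000827 − 0.057842) = 0.734199 − (0.000028)/(-0.057015) = 0.734695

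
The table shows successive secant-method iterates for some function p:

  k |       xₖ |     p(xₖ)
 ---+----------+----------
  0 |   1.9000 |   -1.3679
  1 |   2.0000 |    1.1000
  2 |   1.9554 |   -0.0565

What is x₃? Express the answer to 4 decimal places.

x₃ = 1.9554 − (-0.0565)·(1.9554 − 2.0000) / (-0.0565 − 1.1000)
   = 1.9554 − (0.002520)/(-1.156500) = 1.957579

1.9576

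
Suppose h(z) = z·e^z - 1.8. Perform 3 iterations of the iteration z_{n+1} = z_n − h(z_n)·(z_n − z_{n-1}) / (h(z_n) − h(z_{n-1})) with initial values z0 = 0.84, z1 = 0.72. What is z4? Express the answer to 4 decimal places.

0.8049

h(0.84) = 0.145748, h(0.72) = -0.320808
z2 = 0.720000 − (-0.320808)·(0.720000 − 0.840000) / (-0.320808 − 0.145748) = 0.720000 − (0.038497)/(-0.466556) = 0.802513
h(0.802513) = -0.009480
z3 = 0.802513 − (-0.009480)·(0.802513 − 0.720000) / (-0.009480 − (-0.320808)) = 0.802513 − (-0.000782)/(0.311328) = 0.805026
h(0.805026) = 0.000644
z4 = 0.805026 − 0.000644·(0.805026 − 0.802513) / (0.000644 − (-0.009480)) = 0.805026 − (0.000002)/(0.010125) = 0.804866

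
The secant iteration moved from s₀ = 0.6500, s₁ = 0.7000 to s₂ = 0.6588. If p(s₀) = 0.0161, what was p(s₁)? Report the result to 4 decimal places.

The secant line through (0.6500, 0.0161) and (0.7000, p(s₁)) crosses zero at s₂ = 0.6588.
So (0.6500, 0.0161), (0.7000, p(s₁)), (0.6588, 0) are collinear:
p(s₁) = 0.0161 · (0.7000 − 0.6588) / (0.6500 − 0.6588) = 0.0161 · (0.041200)/(-0.008800) = -0.075377

-0.0754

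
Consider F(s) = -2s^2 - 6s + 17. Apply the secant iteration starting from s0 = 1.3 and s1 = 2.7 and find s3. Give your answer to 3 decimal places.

F(1.3) = 5.82000, F(2.7) = -13.78000
s2 = 2.70000 − (-13.78000)·(2.70000 − 1.30000) / (-13.78000 − 5.82000) = 2.70000 − (-19.29200)/(-19.60000) = 1.71571
F(1.71571) = 0.81836
s3 = 1.71571 − 0.81836·(1.71571 − 2.70000) / (0.81836 − (-13.78000)) = 1.71571 − (-0.80550)/(14.59836) = 1.77089

1.771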